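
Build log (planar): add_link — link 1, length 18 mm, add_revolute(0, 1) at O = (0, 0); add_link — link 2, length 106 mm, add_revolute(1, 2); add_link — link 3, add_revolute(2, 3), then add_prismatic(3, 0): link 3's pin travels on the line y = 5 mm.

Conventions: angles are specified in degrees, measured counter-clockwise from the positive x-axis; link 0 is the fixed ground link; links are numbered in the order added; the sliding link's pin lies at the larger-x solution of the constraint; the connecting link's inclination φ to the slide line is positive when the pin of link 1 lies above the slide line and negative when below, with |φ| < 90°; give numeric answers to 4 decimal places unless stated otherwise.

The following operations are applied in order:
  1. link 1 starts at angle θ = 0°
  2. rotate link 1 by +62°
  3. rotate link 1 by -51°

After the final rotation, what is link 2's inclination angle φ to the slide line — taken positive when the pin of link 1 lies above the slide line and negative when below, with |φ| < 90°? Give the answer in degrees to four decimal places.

geometry: r = 18 mm, L = 106 mm, e = 5 mm; θ starts at 0°
rotate link 1 by +62°: θ ← 0° +62° = 62°
rotate link 1 by -51°: θ ← 62° -51° = 11°
h = r sin θ − e = 3.434562 − 5 = -1.565438
sin φ = h / L = -1.565438 / 106 = -0.01476828
φ = arcsin(-0.01476828) = -0.846191°

-0.8462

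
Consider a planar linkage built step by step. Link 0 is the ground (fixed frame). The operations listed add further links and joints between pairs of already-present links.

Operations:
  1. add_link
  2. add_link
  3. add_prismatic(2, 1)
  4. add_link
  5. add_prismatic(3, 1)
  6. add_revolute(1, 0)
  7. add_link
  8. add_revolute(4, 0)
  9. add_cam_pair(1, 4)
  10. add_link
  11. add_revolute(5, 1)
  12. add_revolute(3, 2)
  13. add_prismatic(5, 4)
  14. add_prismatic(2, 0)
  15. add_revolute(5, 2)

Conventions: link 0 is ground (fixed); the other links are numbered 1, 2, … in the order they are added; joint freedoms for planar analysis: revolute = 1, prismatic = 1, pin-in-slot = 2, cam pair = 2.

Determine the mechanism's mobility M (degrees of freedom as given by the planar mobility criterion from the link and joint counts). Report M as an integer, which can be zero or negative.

(L,J1,J2)=(1,0,0); link0 fixed
link1: (2,0,0)
link2: (3,0,0)
P 2-1 [J1]: (3,1,0)
link3: (4,1,0)
P 3-1 [J1]: (4,2,0)
R 1-0 [J1]: (4,3,0)
link4: (5,3,0)
R 4-0 [J1]: (5,4,0)
C 1-4 [J2]: (5,4,1)
link5: (6,4,1)
R 5-1 [J1]: (6,5,1)
R 3-2 [J1]: (6,6,1)
P 5-4 [J1]: (6,7,1)
P 2-0 [J1]: (6,8,1)
R 5-2 [J1]: (6,9,1)
Grübler: 3·5 − 2·9 − 1 = -4

M = -4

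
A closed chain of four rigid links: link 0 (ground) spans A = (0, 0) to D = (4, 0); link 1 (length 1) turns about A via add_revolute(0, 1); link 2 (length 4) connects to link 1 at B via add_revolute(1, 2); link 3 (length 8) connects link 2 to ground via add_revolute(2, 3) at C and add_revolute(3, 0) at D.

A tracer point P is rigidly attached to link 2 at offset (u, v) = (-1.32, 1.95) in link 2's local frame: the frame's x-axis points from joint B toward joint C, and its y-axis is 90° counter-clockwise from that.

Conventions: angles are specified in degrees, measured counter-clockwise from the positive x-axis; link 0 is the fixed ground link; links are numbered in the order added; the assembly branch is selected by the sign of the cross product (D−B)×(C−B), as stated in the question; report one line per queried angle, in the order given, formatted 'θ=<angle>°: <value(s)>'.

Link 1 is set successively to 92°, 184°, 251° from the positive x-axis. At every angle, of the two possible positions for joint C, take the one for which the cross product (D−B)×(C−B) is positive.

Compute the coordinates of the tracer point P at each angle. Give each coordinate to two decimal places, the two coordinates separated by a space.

A=(0,0), D=(4.00,0)
θ=92°: B = A + 1.00·(cos92°, sin92°) = (-0.0349, 0.9994)
θ=92°: |BD| = 4.1568
θ=92°: circle(B,4.00) ∩ circle(D,8.00): a=-3.6952, h=1.5314
θ=92°:   candidates: C₊=(-3.2535,3.3743) cross=6.366; C₋=(-3.9899,0.4013) cross=-6.366
θ=92°:   branch + wants cross > 0 → take C=(-3.2535,3.3743) (cross=6.366)
θ=92°: ex = (C−B)/|BC| = (-0.8047,0.5937); ey = (-0.5937,-0.8047)
θ=92°: P = B + -1.32·ex + 1.95·ey = (-0.1305,-1.3534)
θ=184°: B = A + 1.00·(cos184°, sin184°) = (-0.9976, -0.0698)
θ=184°: |BD| = 4.9981
θ=184°: circle(B,4.00) ∩ circle(D,8.00): a=-2.3028, h=3.2706
θ=184°:   candidates: C₊=(-3.3458,3.1684) cross=16.347; C₋=(-3.2545,-3.3722) cross=-16.347
θ=184°:   branch + wants cross > 0 → take C=(-3.3458,3.1684) (cross=16.347)
θ=184°: ex = (C−B)/|BC| = (-0.5871,0.8095); ey = (-0.8095,-0.5871)
θ=184°: P = B + -1.32·ex + 1.95·ey = (-1.8012,-2.2831)
θ=251°: B = A + 1.00·(cos251°, sin251°) = (-0.3256, -0.9455)
θ=251°: |BD| = 4.4277
θ=251°: circle(B,4.00) ∩ circle(D,8.00): a=-3.2066, h=2.3912
θ=251°:   candidates: C₊=(-3.9688,0.7058) cross=10.588; C₋=(-2.9475,-3.9663) cross=-10.588
θ=251°:   branch + wants cross > 0 → take C=(-3.9688,0.7058) (cross=10.588)
θ=251°: ex = (C−B)/|BC| = (-0.9108,0.4128); ey = (-0.4128,-0.9108)
θ=251°: P = B + -1.32·ex + 1.95·ey = (0.0717,-3.2665)

θ=92°: -0.13 -1.35
θ=184°: -1.80 -2.28
θ=251°: 0.07 -3.27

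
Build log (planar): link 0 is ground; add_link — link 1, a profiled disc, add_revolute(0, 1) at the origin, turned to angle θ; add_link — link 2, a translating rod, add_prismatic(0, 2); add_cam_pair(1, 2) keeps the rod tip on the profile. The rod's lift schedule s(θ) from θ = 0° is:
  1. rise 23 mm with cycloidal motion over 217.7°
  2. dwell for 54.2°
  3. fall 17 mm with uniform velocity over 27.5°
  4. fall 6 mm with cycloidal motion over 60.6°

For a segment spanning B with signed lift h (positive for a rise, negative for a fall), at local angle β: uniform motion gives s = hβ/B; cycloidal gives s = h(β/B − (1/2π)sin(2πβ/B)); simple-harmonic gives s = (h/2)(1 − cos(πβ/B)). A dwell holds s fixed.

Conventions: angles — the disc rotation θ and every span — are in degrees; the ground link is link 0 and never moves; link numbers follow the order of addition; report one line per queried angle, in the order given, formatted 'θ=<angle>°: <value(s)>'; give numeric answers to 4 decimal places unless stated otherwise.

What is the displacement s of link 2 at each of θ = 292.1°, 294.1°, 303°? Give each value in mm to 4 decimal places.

seg 1 [0°–217.7°] cycloidal, h=23: full span → s += 23 → s = 23.0000
seg 2 [217.7°–271.9°] dwell: s stays 23.0000
seg 3 [271.9°–299.4°] uniform, h=-17: θ=292.1° here. β=20.2, B=27.5. -17·20.2/27.5 = -12.4873 → s = 10.5127
seg 3 [271.9°–299.4°] uniform, h=-17: θ=294.1° here. β=22.2, B=27.5. -17·22.2/27.5 = -13.7236 → s = 9.2764
seg 3 [271.9°–299.4°] uniform, h=-17: full span → s += -17 → s = 6.0000
seg 4 [299.4°–360°] cycloidal, h=-6: θ=303° here. β=3.6, B=60.6. -6·(0.0594 − sin(2π·0.0594)/(2π)) = -0.0082 → s = 5.9918

θ=292.1°: 10.5127
θ=294.1°: 9.2764
θ=303°: 5.9918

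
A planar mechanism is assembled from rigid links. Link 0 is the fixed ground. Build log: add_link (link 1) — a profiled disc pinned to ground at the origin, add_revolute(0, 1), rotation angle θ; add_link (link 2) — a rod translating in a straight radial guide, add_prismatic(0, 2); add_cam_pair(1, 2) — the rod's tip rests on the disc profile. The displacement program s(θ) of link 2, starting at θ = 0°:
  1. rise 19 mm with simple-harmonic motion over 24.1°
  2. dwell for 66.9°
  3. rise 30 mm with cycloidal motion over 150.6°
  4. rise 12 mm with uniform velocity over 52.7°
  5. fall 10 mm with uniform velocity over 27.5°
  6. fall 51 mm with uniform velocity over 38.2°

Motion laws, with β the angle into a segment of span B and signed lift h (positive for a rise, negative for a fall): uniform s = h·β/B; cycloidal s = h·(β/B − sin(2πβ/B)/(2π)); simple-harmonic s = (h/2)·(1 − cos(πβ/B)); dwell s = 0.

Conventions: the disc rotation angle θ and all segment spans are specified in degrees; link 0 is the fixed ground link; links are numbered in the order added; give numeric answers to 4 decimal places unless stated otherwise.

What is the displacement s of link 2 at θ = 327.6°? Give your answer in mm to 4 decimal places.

seg 1 [0°–24.1°] simple-harmonic, h=19: full span → s += 19 → s = 19.0000
seg 2 [24.1°–91°] dwell: s stays 19.0000
seg 3 [91°–241.6°] cycloidal, h=30: full span → s += 30 → s = 49.0000
seg 4 [241.6°–294.3°] uniform, h=12: full span → s += 12 → s = 61.0000
seg 5 [294.3°–321.8°] uniform, h=-10: full span → s += -10 → s = 51.0000
seg 6 [321.8°–360°] uniform, h=-51: θ=327.6° here. β=5.8, B=38.2. -51·5.8/38.2 = -7.7435 → s = 43.2565

43.2565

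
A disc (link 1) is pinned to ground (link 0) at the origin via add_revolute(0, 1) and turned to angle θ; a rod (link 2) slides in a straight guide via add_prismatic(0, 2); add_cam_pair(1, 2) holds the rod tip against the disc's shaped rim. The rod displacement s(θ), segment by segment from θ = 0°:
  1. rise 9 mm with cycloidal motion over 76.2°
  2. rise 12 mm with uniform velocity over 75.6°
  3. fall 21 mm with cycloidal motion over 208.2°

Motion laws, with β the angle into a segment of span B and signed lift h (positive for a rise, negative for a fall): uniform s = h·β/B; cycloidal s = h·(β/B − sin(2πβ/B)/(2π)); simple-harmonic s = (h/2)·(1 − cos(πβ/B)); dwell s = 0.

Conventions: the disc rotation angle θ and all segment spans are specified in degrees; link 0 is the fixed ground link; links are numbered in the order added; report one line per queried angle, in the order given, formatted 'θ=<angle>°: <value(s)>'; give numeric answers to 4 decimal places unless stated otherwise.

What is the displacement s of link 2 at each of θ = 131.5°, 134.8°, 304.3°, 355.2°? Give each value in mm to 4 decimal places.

segment 1 (0° to 76.2°, cycloidal, h = 9) is passed completely: s = 0.0000 + (9) = 9.0000
θ = 131.5° falls in segment 2 (76.2° to 151.8°, uniform, h = 12): β = 131.5 − 76.2 = 55.3°, B = 75.6°; Δs = 12·55.3/75.6 = 8.7778; s = 9.0000 + 8.7778 = 17.7778
θ = 134.8° falls in segment 2 (76.2° to 151.8°, uniform, h = 12): β = 134.8 − 76.2 = 58.6°, B = 75.6°; Δs = 12·58.6/75.6 = 9.3016; s = 9.0000 + 9.3016 = 18.3016
segment 2 (76.2° to 151.8°, uniform, h = 12) is passed completely: s = 9.0000 + (12) = 21.0000
θ = 304.3° falls in segment 3 (151.8° to 360°, cycloidal, h = -21): β = 304.3 − 151.8 = 152.5°, B = 208.2°; Δs = -21·(0.7325 − sin(2π·0.7325)/(2π)) = -18.7038; s = 21.0000 − 18.7038 = 2.2962
θ = 355.2° falls in segment 3 (151.8° to 360°, cycloidal, h = -21): β = 355.2 − 151.8 = 203.4°, B = 208.2°; Δs = -21·(0.9769 − sin(2π·0.9769)/(2π)) = -20.9983; s = 21.0000 − 20.9983 = 0.0017

θ=131.5°: 17.7778
θ=134.8°: 18.3016
θ=304.3°: 2.2962
θ=355.2°: 0.0017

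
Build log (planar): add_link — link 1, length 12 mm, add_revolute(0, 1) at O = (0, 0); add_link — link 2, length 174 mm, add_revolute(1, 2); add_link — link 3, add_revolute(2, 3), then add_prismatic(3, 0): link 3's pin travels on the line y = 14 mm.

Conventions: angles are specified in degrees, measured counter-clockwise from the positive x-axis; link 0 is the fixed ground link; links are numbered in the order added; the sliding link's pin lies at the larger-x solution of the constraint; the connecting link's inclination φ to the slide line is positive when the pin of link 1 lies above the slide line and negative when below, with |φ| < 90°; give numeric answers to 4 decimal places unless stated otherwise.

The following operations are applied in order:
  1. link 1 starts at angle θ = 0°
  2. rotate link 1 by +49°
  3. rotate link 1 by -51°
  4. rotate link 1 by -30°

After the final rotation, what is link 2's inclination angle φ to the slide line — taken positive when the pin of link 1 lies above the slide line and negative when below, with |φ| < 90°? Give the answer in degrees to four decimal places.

geometry: r = 12 mm, L = 174 mm, e = 14 mm; θ starts at 0°
rotate link 1 by +49°: θ ← 0° +49° = 49°
rotate link 1 by -51°: θ ← 49° -51° = -2°
rotate link 1 by -30°: θ ← -2° -30° = -32°
h = r sin θ − e = -6.359031 − 14 = -20.359031
sin φ = h / L = -20.359031 / 174 = -0.11700593
φ = arcsin(-0.11700593) = -6.719337°

-6.7193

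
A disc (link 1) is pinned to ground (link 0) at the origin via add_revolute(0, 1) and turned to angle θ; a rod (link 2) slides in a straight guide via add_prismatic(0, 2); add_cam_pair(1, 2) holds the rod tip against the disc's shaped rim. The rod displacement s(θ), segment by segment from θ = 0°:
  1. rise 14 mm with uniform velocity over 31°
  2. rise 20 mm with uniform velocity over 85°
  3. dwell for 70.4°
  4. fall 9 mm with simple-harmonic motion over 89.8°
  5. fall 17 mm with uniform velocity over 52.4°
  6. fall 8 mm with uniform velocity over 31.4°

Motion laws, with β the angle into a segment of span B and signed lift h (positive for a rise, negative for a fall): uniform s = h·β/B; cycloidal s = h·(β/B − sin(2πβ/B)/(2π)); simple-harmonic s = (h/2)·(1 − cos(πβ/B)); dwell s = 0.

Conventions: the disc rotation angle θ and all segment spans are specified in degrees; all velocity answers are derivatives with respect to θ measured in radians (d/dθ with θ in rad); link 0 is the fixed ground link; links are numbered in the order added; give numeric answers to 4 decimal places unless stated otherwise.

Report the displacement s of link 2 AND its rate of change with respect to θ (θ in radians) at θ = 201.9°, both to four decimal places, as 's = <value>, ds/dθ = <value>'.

segment 1 (0° to 31°, uniform, h = 14) is passed completely: s = 0.0000 + (14) = 14.0000
segment 2 (31° to 116°, uniform, h = 20) is passed completely: s = 14.0000 + (20) = 34.0000
segment 3 (116° to 186.4°, dwell): s unchanged at 34.0000
θ = 201.9° falls in segment 4 (186.4° to 276.2°, simple-harmonic, h = -9): β = 201.9 − 186.4 = 15.5°, B = 89.8°; Δs = -9/2·(1 − cos(π·0.1726)) = -0.6455; s = 34.0000 − 0.6455 = 33.3545
velocity in seg [186.4°–276.2°] (simple-harmonic), θ in radians: β = 15.5° = 0.2705 rad, B = 89.8° = 1.5673 rad; ds/dθ = (πh/(2B)) sin(πβ/B) = (π·(-9)/(2·1.5673)) sin(π·0.1726) = -4.654980 mm/rad

s = 33.3545, ds/dθ = -4.6550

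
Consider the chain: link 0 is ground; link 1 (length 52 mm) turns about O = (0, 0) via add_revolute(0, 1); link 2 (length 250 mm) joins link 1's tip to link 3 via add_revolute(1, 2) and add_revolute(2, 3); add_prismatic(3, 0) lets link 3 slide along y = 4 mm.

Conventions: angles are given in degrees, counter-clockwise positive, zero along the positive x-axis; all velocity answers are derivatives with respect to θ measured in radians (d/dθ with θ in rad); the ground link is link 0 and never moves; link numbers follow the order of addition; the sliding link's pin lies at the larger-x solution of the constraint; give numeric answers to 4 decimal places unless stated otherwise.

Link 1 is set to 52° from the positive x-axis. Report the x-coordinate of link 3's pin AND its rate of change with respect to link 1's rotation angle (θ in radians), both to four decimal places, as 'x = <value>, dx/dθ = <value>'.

geometry: r = 52 mm, L = 250 mm, e = 4 mm
crank pin P = (r cos θ, r sin θ) = (32.014397, 40.976559)
h = r sin θ − e = 40.976559 − 4 = 36.976559
x = r cos θ + √(L² − h²) = 32.014397 + 247.250347 = 279.264744
dx/dθ = −r sin θ − h·r cos θ/√(L² − h²) (θ in radians; h = 36.976559) = -45.764347

x = 279.2647, dx/dθ = -45.7643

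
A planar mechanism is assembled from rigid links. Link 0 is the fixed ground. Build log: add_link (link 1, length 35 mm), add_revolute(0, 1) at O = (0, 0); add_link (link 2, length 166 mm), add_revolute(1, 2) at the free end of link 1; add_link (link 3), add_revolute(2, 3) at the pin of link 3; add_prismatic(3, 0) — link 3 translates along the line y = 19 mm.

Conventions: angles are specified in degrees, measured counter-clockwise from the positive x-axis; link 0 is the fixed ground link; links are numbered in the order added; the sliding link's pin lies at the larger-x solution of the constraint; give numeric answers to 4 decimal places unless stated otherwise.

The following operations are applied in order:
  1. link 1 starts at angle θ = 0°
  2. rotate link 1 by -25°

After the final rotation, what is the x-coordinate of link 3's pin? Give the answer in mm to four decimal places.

geometry: r = 35 mm, L = 166 mm, e = 19 mm; θ starts at 0°
rotate link 1 by -25°: θ ← 0° -25° = -25°
crank pin P = (r cos θ, r sin θ) = (31.720773, -14.791639)
h = r sin θ − e = -14.791639 − 19 = -33.791639
x = r cos θ + √(L² − h²) = 31.720773 + 162.524229 = 194.245002

194.2450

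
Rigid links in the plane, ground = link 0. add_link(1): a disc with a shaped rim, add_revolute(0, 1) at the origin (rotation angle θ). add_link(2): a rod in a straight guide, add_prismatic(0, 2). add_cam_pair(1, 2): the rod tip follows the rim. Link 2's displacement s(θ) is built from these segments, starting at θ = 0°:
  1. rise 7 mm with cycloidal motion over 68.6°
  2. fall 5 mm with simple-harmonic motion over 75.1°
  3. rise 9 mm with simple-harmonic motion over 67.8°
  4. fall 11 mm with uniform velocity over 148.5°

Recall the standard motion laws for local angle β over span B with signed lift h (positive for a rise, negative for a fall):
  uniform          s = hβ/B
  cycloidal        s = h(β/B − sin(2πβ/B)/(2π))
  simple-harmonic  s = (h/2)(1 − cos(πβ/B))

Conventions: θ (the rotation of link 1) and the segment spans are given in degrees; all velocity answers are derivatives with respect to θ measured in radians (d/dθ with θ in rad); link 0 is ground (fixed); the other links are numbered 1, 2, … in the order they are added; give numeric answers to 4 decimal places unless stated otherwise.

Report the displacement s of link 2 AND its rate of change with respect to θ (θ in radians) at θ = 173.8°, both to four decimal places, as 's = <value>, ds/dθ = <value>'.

segment 1 (0° to 68.6°, cycloidal, h = 7) is passed completely: s = 0.0000 + (7) = 7.0000
segment 2 (68.6° to 143.7°, simple-harmonic, h = -5) is passed completely: s = 7.0000 + (-5) = 2.0000
θ = 173.8° falls in segment 3 (143.7° to 211.5°, simple-harmonic, h = 9): β = 173.8 − 143.7 = 30.1°, B = 67.8°; Δs = 9/2·(1 − cos(π·0.4440)) = 3.7117; s = 2.0000 + 3.7117 = 5.7117
velocity in seg [143.7°–211.5°] (simple-harmonic), θ in radians: β = 30.1° = 0.5253 rad, B = 67.8° = 1.1833 rad; ds/dθ = (πh/(2B)) sin(πβ/B) = (π·9/(2·1.1833)) sin(π·0.4440) = 11.762184 mm/rad

s = 5.7117, ds/dθ = 11.7622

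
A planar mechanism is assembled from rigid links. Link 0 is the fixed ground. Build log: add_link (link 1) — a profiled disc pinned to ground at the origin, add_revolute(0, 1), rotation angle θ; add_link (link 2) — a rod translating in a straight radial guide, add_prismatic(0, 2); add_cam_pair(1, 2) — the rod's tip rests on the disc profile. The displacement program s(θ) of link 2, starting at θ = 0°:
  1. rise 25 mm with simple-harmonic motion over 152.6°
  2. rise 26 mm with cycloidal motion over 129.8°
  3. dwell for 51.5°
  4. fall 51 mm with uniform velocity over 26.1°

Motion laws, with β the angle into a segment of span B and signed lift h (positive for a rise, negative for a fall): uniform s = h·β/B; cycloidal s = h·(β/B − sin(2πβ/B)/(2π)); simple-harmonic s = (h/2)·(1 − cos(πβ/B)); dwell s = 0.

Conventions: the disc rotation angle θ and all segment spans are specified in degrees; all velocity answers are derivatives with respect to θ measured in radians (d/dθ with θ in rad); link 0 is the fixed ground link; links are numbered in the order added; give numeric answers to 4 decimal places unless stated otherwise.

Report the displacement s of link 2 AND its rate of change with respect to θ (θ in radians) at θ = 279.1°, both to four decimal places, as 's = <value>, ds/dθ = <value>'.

seg 1 [0°–152.6°] simple-harmonic, h=25: full span → s += 25 → s = 25.0000
seg 2 [152.6°–282.4°] cycloidal, h=26: θ=279.1° here. β=126.5, B=129.8. 26·(0.9746 − sin(2π·0.9746)/(2π)) = 25.9972 → s = 50.9972
velocity in seg [152.6°–282.4°] (cycloidal), θ in radians: β = 126.5° = 2.2078 rad, B = 129.8° = 2.2654 rad; ds/dθ = (h/B)(1 − cos(2πβ/B)) = (26/2.2654)(1 − cos(2π·0.9746)) = 0.146119 mm/rad

s = 50.9972, ds/dθ = 0.1461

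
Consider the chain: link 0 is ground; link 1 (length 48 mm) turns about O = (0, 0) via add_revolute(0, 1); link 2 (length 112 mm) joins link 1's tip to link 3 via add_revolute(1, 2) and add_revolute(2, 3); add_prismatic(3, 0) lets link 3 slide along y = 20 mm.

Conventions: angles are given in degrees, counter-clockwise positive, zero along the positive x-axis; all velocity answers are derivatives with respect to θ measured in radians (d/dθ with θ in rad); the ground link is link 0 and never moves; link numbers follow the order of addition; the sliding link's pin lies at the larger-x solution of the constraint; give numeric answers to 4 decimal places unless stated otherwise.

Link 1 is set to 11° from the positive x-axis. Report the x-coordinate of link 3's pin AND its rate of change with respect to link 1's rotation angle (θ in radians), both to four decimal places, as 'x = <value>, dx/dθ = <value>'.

geometry: r = 48 mm, L = 112 mm, e = 20 mm
crank pin P = (r cos θ, r sin θ) = (47.118105, 9.158832)
h = r sin θ − e = 9.158832 − 20 = -10.841168
x = r cos θ + √(L² − h²) = 47.118105 + 111.474074 = 158.592178
dx/dθ = −r sin θ − h·r cos θ/√(L² − h²) (θ in radians; h = -10.841168) = -4.576463

x = 158.5922, dx/dθ = -4.5765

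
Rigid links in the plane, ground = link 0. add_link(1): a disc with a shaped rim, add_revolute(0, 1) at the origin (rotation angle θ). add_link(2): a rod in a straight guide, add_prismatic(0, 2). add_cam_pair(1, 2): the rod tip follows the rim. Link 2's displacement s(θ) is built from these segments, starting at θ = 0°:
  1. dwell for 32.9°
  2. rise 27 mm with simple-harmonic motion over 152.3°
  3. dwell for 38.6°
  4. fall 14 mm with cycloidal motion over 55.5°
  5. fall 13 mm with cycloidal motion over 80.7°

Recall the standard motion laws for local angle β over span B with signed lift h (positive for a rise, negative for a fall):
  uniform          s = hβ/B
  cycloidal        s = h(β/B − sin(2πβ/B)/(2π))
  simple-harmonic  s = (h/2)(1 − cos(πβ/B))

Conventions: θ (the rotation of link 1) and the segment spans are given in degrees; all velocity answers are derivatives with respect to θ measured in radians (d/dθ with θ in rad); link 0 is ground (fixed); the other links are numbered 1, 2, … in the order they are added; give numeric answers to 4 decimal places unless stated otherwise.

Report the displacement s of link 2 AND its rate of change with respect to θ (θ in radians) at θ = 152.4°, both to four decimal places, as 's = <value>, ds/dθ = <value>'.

segment 1 (0° to 32.9°, dwell): s unchanged at 0.0000
θ = 152.4° falls in segment 2 (32.9° to 185.2°, simple-harmonic, h = 27): β = 152.4 − 32.9 = 119.5°, B = 152.3°; Δs = 27/2·(1 − cos(π·0.7846)) = 24.0261; s = 0.0000 + 24.0261 = 24.0261
velocity in seg [32.9°–185.2°] (simple-harmonic), θ in radians: β = 119.5° = 2.0857 rad, B = 152.3° = 2.6581 rad; ds/dθ = (πh/(2B)) sin(πβ/B) = (π·27/(2·2.6581)) sin(π·0.7846) = 9.990215 mm/rad

s = 24.0261, ds/dθ = 9.9902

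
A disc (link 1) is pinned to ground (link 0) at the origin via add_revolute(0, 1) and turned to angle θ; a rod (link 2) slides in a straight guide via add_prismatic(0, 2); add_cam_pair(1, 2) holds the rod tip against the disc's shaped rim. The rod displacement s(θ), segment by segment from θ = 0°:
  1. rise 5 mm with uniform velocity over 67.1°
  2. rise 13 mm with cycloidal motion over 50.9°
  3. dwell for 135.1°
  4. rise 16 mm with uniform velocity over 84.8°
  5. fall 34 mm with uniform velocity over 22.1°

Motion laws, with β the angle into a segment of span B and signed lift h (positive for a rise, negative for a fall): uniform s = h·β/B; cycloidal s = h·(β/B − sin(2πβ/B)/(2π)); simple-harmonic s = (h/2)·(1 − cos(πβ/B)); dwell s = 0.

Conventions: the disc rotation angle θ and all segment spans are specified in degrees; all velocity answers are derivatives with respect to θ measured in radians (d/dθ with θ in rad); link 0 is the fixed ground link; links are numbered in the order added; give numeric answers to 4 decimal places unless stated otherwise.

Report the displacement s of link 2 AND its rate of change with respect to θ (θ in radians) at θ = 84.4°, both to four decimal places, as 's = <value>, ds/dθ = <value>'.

segment 1 (0° to 67.1°, uniform, h = 5) is passed completely: s = 0.0000 + (5) = 5.0000
θ = 84.4° falls in segment 2 (67.1° to 118°, cycloidal, h = 13): β = 84.4 − 67.1 = 17.3°, B = 50.9°; Δs = 13·(0.3399 − sin(2π·0.3399)/(2π)) = 2.6707; s = 5.0000 + 2.6707 = 7.6707
velocity in seg [67.1°–118°] (cycloidal), θ in radians: β = 17.3° = 0.3019 rad, B = 50.9° = 0.8884 rad; ds/dθ = (h/B)(1 − cos(2πβ/B)) = (13/0.8884)(1 − cos(2π·0.3399)) = 22.465368 mm/rad

s = 7.6707, ds/dθ = 22.4654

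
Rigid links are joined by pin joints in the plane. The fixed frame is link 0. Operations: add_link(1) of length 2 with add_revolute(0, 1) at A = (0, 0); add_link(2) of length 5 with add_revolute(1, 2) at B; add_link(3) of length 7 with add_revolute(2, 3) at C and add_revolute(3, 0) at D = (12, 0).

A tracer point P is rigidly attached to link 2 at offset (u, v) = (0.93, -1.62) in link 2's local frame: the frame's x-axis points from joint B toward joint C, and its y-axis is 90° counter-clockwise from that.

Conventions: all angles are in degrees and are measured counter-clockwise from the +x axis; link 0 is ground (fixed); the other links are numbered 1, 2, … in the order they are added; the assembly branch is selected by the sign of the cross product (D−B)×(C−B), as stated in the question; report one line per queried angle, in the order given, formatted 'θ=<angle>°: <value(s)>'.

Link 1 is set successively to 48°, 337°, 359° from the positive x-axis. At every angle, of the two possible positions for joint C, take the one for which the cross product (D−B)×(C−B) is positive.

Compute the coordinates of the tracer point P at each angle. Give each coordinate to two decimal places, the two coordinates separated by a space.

A=(0,0), D=(12.00,0)
θ=48°: B = A + 2.00·(cos48°, sin48°) = (1.3383, 1.4863)
θ=48°: |BD| = 10.7648
θ=48°: circle(B,5.00) ∩ circle(D,7.00): a=4.2677, h=2.6052
θ=48°:   candidates: C₊=(5.9248,3.4773) cross=28.044; C₋=(5.2054,-1.6832) cross=-28.044
θ=48°:   branch + wants cross > 0 → take C=(5.9248,3.4773) (cross=28.044)
θ=48°: ex = (C−B)/|BC| = (0.9173,0.3982); ey = (-0.3982,0.9173)
θ=48°: P = B + 0.93·ex + -1.62·ey = (2.8364,0.3706)
θ=337°: B = A + 2.00·(cos337°, sin337°) = (1.8410, -0.7815)
θ=337°: |BD| = 10.1890
θ=337°: circle(B,5.00) ∩ circle(D,7.00): a=3.9168, h=3.1079
θ=337°:   candidates: C₊=(5.5079,2.6177) cross=31.666; C₋=(5.9846,-3.5798) cross=-31.666
θ=337°:   branch + wants cross > 0 → take C=(5.5079,2.6177) (cross=31.666)
θ=337°: ex = (C−B)/|BC| = (0.7334,0.6798); ey = (-0.6798,0.7334)
θ=337°: P = B + 0.93·ex + -1.62·ey = (3.6244,-1.3373)
θ=359°: B = A + 2.00·(cos359°, sin359°) = (1.9997, -0.0349)
θ=359°: |BD| = 10.0004
θ=359°: circle(B,5.00) ∩ circle(D,7.00): a=3.8002, h=3.2494
θ=359°:   candidates: C₊=(5.7886,3.2277) cross=32.495; C₋=(5.8112,-3.2710) cross=-32.495
θ=359°:   branch + wants cross > 0 → take C=(5.7886,3.2277) (cross=32.495)
θ=359°: ex = (C−B)/|BC| = (0.7578,0.6525); ey = (-0.6525,0.7578)
θ=359°: P = B + 0.93·ex + -1.62·ey = (3.7615,-0.6557)

θ=48°: 2.84 0.37
θ=337°: 3.62 -1.34
θ=359°: 3.76 -0.66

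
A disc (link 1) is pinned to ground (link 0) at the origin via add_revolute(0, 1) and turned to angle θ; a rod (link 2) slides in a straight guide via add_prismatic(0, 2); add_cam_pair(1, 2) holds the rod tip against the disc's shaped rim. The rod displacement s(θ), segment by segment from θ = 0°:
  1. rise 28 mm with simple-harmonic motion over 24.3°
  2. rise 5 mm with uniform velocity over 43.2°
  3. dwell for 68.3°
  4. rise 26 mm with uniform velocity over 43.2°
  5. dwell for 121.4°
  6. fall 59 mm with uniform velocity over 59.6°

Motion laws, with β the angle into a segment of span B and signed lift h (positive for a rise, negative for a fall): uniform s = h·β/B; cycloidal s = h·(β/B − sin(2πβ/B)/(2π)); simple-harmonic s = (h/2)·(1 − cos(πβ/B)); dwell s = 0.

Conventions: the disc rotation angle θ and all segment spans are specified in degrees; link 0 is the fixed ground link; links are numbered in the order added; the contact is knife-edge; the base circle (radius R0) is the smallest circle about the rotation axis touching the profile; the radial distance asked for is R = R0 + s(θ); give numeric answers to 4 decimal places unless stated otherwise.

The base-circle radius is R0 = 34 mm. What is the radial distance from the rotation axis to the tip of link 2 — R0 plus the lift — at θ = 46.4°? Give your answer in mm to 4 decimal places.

segment 1 (0° to 24.3°, simple-harmonic, h = 28) is passed completely: s = 0.0000 + (28) = 28.0000
θ = 46.4° falls in segment 2 (24.3° to 67.5°, uniform, h = 5): β = 46.4 − 24.3 = 22.1°, B = 43.2°; Δs = 5·22.1/43.2 = 2.5579; s = 28.0000 + 2.5579 = 30.5579
R = R0 + s = 34 + 30.5579 = 64.5579

64.5579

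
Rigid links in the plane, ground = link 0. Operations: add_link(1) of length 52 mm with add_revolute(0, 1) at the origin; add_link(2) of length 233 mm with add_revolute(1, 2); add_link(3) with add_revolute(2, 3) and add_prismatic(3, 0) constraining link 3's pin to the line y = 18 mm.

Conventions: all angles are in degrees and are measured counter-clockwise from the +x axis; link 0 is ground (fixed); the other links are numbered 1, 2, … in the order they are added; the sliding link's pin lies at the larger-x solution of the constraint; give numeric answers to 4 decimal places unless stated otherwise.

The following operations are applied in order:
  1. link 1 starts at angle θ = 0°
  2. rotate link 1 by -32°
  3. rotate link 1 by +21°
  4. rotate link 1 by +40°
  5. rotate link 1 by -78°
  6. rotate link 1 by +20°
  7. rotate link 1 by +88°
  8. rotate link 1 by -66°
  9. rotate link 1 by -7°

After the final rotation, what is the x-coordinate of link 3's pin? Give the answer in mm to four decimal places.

geometry: r = 52 mm, L = 233 mm, e = 18 mm; θ starts at 0°
rotate link 1 by -32°: θ ← 0° -32° = -32°
rotate link 1 by +21°: θ ← -32° +21° = -11°
rotate link 1 by +40°: θ ← -11° +40° = 29°
rotate link 1 by -78°: θ ← 29° -78° = -49°
rotate link 1 by +20°: θ ← -49° +20° = -29°
rotate link 1 by +88°: θ ← -29° +88° = 59°
rotate link 1 by -66°: θ ← 59° -66° = -7°
rotate link 1 by -7°: θ ← -7° -7° = -14°
crank pin P = (r cos θ, r sin θ) = (50.455378, -12.579939)
h = r sin θ − e = -12.579939 − 18 = -30.579939
x = r cos θ + √(L² − h²) = 50.455378 + 230.984561 = 281.439939

281.4399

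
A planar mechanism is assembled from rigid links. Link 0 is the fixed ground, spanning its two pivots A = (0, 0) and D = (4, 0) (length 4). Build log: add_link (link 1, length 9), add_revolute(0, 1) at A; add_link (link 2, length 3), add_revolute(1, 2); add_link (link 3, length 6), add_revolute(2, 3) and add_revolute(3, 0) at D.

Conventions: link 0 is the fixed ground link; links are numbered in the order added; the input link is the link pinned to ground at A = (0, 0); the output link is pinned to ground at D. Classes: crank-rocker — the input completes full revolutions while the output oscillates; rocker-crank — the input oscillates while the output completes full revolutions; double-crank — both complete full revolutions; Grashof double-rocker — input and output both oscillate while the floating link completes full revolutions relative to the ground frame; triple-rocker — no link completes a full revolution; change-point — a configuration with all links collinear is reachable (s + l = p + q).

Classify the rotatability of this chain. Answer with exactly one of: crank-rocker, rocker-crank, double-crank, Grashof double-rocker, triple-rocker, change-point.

lengths: ground=4, input=9, coupler=3, output=6
sorted: s=3 (shortest), l=9 (longest), p+q=10
s + l = 12 vs p + q = 10
s + l > p + q → non-Grashof → no link fully rotates → triple-rocker

triple-rocker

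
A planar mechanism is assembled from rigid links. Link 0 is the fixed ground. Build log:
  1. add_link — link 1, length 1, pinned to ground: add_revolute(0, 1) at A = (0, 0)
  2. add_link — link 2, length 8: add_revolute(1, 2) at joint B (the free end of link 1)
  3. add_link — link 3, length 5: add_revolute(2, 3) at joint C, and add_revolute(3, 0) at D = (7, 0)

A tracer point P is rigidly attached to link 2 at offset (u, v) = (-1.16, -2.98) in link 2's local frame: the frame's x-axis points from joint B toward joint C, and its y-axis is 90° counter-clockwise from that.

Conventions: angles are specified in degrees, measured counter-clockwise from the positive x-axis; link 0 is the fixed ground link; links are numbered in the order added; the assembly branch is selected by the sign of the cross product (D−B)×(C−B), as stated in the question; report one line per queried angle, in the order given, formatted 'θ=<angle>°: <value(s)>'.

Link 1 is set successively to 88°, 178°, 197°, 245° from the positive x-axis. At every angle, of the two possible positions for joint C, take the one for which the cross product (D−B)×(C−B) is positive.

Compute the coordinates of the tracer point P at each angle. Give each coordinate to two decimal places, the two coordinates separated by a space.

A=(0,0), D=(7.00,0)
θ=88°: B = A + 1.00·(cos88°, sin88°) = (0.0349, 0.9994)
θ=88°: |BD| = 7.0364
θ=88°: circle(B,8.00) ∩ circle(D,5.00): a=6.2895, h=4.9439
θ=88°:   candidates: C₊=(6.9628,4.9999) cross=34.787; C₋=(5.5585,-4.7877) cross=-34.787
θ=88°:   branch + wants cross > 0 → take C=(6.9628,4.9999) (cross=34.787)
θ=88°: ex = (C−B)/|BC| = (0.8660,0.5001); ey = (-0.5001,0.8660)
θ=88°: P = B + -1.16·ex + -2.98·ey = (0.5205,-2.1613)
θ=178°: B = A + 1.00·(cos178°, sin178°) = (-0.9994, 0.0349)
θ=178°: |BD| = 7.9995
θ=178°: circle(B,8.00) ∩ circle(D,5.00): a=6.4374, h=4.7497
θ=178°:   candidates: C₊=(5.4587,4.7565) cross=37.995; C₋=(5.4172,-4.7429) cross=-37.995
θ=178°:   branch + wants cross > 0 → take C=(5.4587,4.7565) (cross=37.995)
θ=178°: ex = (C−B)/|BC| = (0.8073,0.5902); ey = (-0.5902,0.8073)
θ=178°: P = B + -1.16·ex + -2.98·ey = (-0.1770,-3.0554)
θ=197°: B = A + 1.00·(cos197°, sin197°) = (-0.9563, -0.2924)
θ=197°: |BD| = 7.9617
θ=197°: circle(B,8.00) ∩ circle(D,5.00): a=6.4301, h=4.7596
θ=197°:   candidates: C₊=(5.2946,4.7002) cross=37.895; C₋=(5.6442,-4.8127) cross=-37.895
θ=197°:   branch + wants cross > 0 → take C=(5.2946,4.7002) (cross=37.895)
θ=197°: ex = (C−B)/|BC| = (0.7814,0.6241); ey = (-0.6241,0.7814)
θ=197°: P = B + -1.16·ex + -2.98·ey = (-0.0030,-3.3448)
θ=245°: B = A + 1.00·(cos245°, sin245°) = (-0.4226, -0.9063)
θ=245°: |BD| = 7.4777
θ=245°: circle(B,8.00) ∩ circle(D,5.00): a=6.3466, h=4.8704
θ=245°:   candidates: C₊=(5.2869,4.6974) cross=36.419; C₋=(6.4675,-4.9716) cross=-36.419
θ=245°:   branch + wants cross > 0 → take C=(5.2869,4.6974) (cross=36.419)
θ=245°: ex = (C−B)/|BC| = (0.7137,0.7005); ey = (-0.7005,0.7137)
θ=245°: P = B + -1.16·ex + -2.98·ey = (0.8369,-3.8456)

θ=88°: 0.52 -2.16
θ=178°: -0.18 -3.06
θ=197°: -0.00 -3.34
θ=245°: 0.84 -3.85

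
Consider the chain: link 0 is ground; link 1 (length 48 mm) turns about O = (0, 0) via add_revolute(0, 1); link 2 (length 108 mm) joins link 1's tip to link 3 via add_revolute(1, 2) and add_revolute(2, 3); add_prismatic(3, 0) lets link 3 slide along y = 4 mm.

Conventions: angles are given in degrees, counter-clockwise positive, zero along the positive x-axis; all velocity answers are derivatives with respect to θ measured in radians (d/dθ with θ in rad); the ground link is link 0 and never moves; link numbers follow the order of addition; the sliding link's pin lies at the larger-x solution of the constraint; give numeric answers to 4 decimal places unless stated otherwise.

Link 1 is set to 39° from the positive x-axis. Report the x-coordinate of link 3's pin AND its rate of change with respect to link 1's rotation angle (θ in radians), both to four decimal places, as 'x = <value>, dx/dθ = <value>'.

geometry: r = 48 mm, L = 108 mm, e = 4 mm
crank pin P = (r cos θ, r sin θ) = (37.303006, 30.207379)
h = r sin θ − e = 30.207379 − 4 = 26.207379
x = r cos θ + √(L² − h²) = 37.303006 + 104.772006 = 142.075012
dx/dθ = −r sin θ − h·r cos θ/√(L² − h²) (θ in radians; h = 26.207379) = -39.538249

x = 142.0750, dx/dθ = -39.5382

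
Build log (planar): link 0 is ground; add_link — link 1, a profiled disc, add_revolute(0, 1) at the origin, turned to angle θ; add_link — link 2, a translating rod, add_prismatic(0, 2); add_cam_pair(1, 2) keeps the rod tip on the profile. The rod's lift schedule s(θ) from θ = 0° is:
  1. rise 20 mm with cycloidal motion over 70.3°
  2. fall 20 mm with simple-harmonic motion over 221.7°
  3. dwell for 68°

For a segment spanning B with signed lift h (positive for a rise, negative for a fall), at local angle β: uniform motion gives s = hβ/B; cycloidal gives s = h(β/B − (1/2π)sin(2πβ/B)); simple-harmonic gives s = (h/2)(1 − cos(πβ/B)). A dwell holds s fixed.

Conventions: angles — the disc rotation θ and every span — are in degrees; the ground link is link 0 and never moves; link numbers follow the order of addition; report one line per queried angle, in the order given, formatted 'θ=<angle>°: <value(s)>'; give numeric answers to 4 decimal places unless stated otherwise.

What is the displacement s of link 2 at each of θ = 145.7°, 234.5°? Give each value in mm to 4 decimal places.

seg 1 [0°–70.3°] cycloidal, h=20: full span → s += 20 → s = 20.0000
seg 2 [70.3°–292°] simple-harmonic, h=-20: θ=145.7° here. β=75.4, B=221.7. -20/2·(1 − cos(π·0.3401)) = -5.1852 → s = 14.8148
seg 2 [70.3°–292°] simple-harmonic, h=-20: θ=234.5° here. β=164.2, B=221.7. -20/2·(1 − cos(π·0.7406)) = -16.8601 → s = 3.1399

θ=145.7°: 14.8148
θ=234.5°: 3.1399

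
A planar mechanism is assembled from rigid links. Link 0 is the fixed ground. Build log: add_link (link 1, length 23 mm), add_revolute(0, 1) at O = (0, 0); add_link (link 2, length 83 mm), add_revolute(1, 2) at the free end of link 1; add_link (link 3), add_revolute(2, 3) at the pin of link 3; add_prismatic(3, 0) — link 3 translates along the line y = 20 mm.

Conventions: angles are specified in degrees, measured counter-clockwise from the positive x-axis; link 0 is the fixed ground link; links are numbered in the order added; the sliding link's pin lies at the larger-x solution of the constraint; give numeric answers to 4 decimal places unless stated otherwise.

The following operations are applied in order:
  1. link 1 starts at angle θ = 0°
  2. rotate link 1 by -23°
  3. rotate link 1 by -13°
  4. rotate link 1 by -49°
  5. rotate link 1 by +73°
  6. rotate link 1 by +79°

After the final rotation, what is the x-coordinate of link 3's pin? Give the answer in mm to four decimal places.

geometry: r = 23 mm, L = 83 mm, e = 20 mm; θ starts at 0°
rotate link 1 by -23°: θ ← 0° -23° = -23°
rotate link 1 by -13°: θ ← -23° -13° = -36°
rotate link 1 by -49°: θ ← -36° -49° = -85°
rotate link 1 by +73°: θ ← -85° +73° = -12°
rotate link 1 by +79°: θ ← -12° +79° = 67°
crank pin P = (r cos θ, r sin θ) = (8.986816, 21.171612)
h = r sin θ − e = 21.171612 − 20 = 1.171612
x = r cos θ + √(L² − h²) = 8.986816 + 82.991730 = 91.978546

91.9785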